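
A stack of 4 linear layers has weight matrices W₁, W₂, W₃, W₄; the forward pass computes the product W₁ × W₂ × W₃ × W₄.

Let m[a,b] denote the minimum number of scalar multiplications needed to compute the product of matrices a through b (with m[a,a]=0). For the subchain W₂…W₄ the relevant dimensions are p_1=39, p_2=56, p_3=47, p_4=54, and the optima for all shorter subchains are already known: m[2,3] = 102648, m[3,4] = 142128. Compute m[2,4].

201630

m[2,4] = min over k∈[2,3] of m[2,k]+m[k+1,4]+p_{1}·p_k·p_{4}.
k=2: 0 + 142128 + 39·56·54 = 260064; k=3: 102648 + 0 + 39·47·54 = 201630.
Minimum: 201630 at k=3.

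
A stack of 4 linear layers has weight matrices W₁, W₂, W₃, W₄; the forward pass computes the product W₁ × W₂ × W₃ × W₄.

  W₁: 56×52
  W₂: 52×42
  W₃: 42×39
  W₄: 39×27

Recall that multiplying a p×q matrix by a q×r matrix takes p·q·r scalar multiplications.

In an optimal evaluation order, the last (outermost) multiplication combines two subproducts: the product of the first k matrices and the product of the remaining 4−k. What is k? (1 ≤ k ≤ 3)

Adjacent pairs: W₁W₂ = 56·52·42 = 122304; W₂W₃ = 52·42·39 = 85176; W₃W₄ = 42·39·27 = 44226.
Length 3: W₁..W₃: k=1: 0+85176+56·52·39=198744; k=2: 122304+0+56·42·39=214032 → min 198744 | W₂..W₄: k=2: 0+44226+52·42·27=103194; k=3: 85176+0+52·39·27=139932 → min 103194.
Top-level splits: k=1: (W₁..W₁)·(W₂..W₄) → 0+103194+56·52·27 = 181818; k=2: (W₁..W₂)·(W₃..W₄) → 122304+44226+56·42·27 = 230034; k=3: (W₁..W₃)·(W₄..W₄) → 198744+0+56·39·27 = 257712.
Best split is after W₁, i.e. k = 1.

1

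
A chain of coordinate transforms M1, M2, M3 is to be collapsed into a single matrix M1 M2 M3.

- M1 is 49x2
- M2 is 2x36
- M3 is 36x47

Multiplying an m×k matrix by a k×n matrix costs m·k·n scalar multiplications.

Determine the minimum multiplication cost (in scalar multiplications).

Order (M1 (M2 M3)): (M2 M3): 2×36 by 36×47 → 2×47, cost 2·36·47 = 3384; (M1 (M2 M3)): 49×2 by 2×47 → 49×47, cost 49·2·47 = 4606; cumulative 7990. Total 7990.
Order ((M1 M2) M3): (M1 M2): 49×2 by 2×36 → 49×36, cost 49·2·36 = 3528; ((M1 M2) M3): 49×36 by 36×47 → 49×47, cost 49·36·47 = 82908; cumulative 86436. Total 86436.
Minimum: 7990.

7990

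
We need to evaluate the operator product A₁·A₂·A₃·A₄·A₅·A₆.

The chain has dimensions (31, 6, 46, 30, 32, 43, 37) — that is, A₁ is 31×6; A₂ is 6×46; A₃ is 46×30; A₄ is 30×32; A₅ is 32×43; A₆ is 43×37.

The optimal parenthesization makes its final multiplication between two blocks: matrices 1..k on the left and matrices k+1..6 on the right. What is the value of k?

1

Adjacent pairs: A₁A₂ = 31·6·46 = 8556; A₂A₃ = 6·46·30 = 8280; A₃A₄ = 46·30·32 = 44160; A₄A₅ = 30·32·43 = 41280; A₅A₆ = 32·43·37 = 50912.
Length 3: A₁..A₃: k=1: 0+8280+31·6·30=13860; k=2: 8556+0+31·46·30=51336 → min 13860 | A₂..A₄: k=2: 0+44160+6·46·32=52992; k=3: 8280+0+6·30·32=14040 → min 14040 | A₃..A₅: k=3: 0+41280+46·30·43=100620; k=4: 44160+0+46·32·43=107456 → min 100620 | A₄..A₆: k=4: 0+50912+30·32·37=86432; k=5: 41280+0+30·43·37=89010 → min 86432.
Length 4: A₁..A₄: k=1: 0+14040+31·6·32=19992; k=2: 8556+44160+31·46·32=98348; k=3: 13860+0+31·30·32=43620 → min 19992 | A₂..A₅: k=2: 0+100620+6·46·43=112488; k=3: 8280+41280+6·30·43=57300; k=4: 14040+0+6·32·43=22296 → min 22296 | A₃..A₆: k=3: 0+86432+46·30·37=137492; k=4: 44160+50912+46·32·37=149536; k=5: 100620+0+46·43·37=173806 → min 137492.
Length 5: A₁..A₅: k=1: 0+22296+31·6·43=30294; k=2: 8556+100620+31·46·43=170494; k=3: 13860+41280+31·30·43=95130; k=4: 19992+0+31·32·43=62648 → min 30294 | A₂..A₆: k=2: 0+137492+6·46·37=147704; k=3: 8280+86432+6·30·37=101372; k=4: 14040+50912+6·32·37=72056; k=5: 22296+0+6·43·37=31842 → min 31842.
Top-level splits: k=1: (A₁..A₁)·(A₂..A₆) → 0+31842+31·6·37 = 38724; k=2: (A₁..A₂)·(A₃..A₆) → 8556+137492+31·46·37 = 198810; k=3: (A₁..A₃)·(A₄..A₆) → 13860+86432+31·30·37 = 134702; k=4: (A₁..A₄)·(A₅..A₆) → 19992+50912+31·32·37 = 107608; k=5: (A₁..A₅)·(A₆..A₆) → 30294+0+31·43·37 = 79615.
Best split is after A₁, i.e. k = 1.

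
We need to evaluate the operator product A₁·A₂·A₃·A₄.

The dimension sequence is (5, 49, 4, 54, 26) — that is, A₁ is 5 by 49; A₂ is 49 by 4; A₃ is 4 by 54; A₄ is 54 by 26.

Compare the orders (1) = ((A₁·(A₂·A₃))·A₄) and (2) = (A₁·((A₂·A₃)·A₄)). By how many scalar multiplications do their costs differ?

54916

Order (1) = ((A₁·(A₂·A₃))·A₄): (A₂·A₃): 49×4 by 4×54 → 49×54, cost 49·4·54 = 10584; (A₁·(A₂·A₃)): 5×49 by 49×54 → 5×54, cost 5·49·54 = 13230; cumulative 23814; ((A₁·(A₂·A₃))·A₄): 5×54 by 54×26 → 5×26, cost 5·54·26 = 7020; cumulative 30834. Total 30834.
Order (2) = (A₁·((A₂·A₃)·A₄)): (A₂·A₃): 49×4 by 4×54 → 49×54, cost 49·4·54 = 10584; ((A₂·A₃)·A₄): 49×54 by 54×26 → 49×26, cost 49·54·26 = 68796; cumulative 79380; (A₁·((A₂·A₃)·A₄)): 5×49 by 49×26 → 5×26, cost 5·49·26 = 6370; cumulative 85750. Total 85750.
Difference: |30834 − 85750| = 54916.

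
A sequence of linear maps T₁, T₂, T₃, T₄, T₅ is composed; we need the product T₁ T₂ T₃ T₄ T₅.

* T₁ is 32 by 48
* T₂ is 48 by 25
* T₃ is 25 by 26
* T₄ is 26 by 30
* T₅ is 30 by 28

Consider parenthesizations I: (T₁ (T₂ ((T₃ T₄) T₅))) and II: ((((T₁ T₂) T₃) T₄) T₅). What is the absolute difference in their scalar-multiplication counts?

6068

Order I = (T₁ (T₂ ((T₃ T₄) T₅))): (T₃ T₄): 25×26 by 26×30 → 25×30, cost 25·26·30 = 19500; ((T₃ T₄) T₅): 25×30 by 30×28 → 25×28, cost 25·30·28 = 21000; cumulative 40500; (T₂ ((T₃ T₄) T₅)): 48×25 by 25×28 → 48×28, cost 48·25·28 = 33600; cumulative 74100; (T₁ (T₂ ((T₃ T₄) T₅))): 32×48 by 48×28 → 32×28, cost 32·48·28 = 43008; cumulative 117108. Total 117108.
Order II = ((((T₁ T₂) T₃) T₄) T₅): (T₁ T₂): 32×48 by 48×25 → 32×25, cost 32·48·25 = 38400; ((T₁ T₂) T₃): 32×25 by 25×26 → 32×26, cost 32·25·26 = 20800; cumulative 59200; (((T₁ T₂) T₃) T₄): 32×26 by 26×30 → 32×30, cost 32·26·30 = 24960; cumulative 84160; ((((T₁ T₂) T₃) T₄) T₅): 32×30 by 30×28 → 32×28, cost 32·30·28 = 26880; cumulative 111040. Total 111040.
Difference: |117108 − 111040| = 6068.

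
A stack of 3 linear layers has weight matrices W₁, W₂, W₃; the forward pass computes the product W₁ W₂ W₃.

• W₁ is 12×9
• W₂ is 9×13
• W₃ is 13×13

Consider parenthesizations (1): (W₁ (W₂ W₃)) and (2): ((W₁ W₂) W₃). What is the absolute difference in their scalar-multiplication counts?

Order (1) = (W₁ (W₂ W₃)): (W₂ W₃): 9×13 by 13×13 → 9×13, cost 9·13·13 = 1521; (W₁ (W₂ W₃)): 12×9 by 9×13 → 12×13, cost 12·9·13 = 1404; cumulative 2925. Total 2925.
Order (2) = ((W₁ W₂) W₃): (W₁ W₂): 12×9 by 9×13 → 12×13, cost 12·9·13 = 1404; ((W₁ W₂) W₃): 12×13 by 13×13 → 12×13, cost 12·13·13 = 2028; cumulative 3432. Total 3432.
Difference: |2925 − 3432| = 507.

507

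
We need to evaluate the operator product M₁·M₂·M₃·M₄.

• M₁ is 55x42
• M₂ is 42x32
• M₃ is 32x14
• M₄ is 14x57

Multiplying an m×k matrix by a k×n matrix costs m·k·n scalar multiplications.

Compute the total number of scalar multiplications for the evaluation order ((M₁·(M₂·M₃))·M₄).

95046

(M₂·M₃): 42×32 by 32×14 → 42×14, cost 42·32·14 = 18816
(M₁·(M₂·M₃)): 55×42 by 42×14 → 55×14, cost 55·42·14 = 32340; cumulative 51156
((M₁·(M₂·M₃))·M₄): 55×14 by 14×57 → 55×57, cost 55·14·57 = 43890; cumulative 95046
Total: 95046 scalar multiplications.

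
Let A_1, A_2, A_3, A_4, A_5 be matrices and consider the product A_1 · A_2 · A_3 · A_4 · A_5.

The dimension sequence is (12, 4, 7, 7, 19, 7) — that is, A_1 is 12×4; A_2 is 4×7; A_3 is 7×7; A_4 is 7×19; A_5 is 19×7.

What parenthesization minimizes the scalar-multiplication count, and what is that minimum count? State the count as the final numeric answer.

1596

Adjacent pairs: A_1A_2 = 12·4·7 = 336; A_2A_3 = 4·7·7 = 196; A_3A_4 = 7·7·19 = 931; A_4A_5 = 7·19·7 = 931.
Length 3: A_1..A_3: k=1: 0+196+12·4·7=532; k=2: 336+0+12·7·7=924 → min 532 | A_2..A_4: k=2: 0+931+4·7·19=1463; k=3: 196+0+4·7·19=728 → min 728 | A_3..A_5: k=3: 0+931+7·7·7=1274; k=4: 931+0+7·19·7=1862 → min 1274.
Length 4: A_1..A_4: k=1: 0+728+12·4·19=1640; k=2: 336+931+12·7·19=2863; k=3: 532+0+12·7·19=2128 → min 1640 | A_2..A_5: k=2: 0+1274+4·7·7=1470; k=3: 196+931+4·7·7=1323; k=4: 728+0+4·19·7=1260 → min 1260.
Length 5: A_1..A_5: k=1: 0+1260+12·4·7=1596; k=2: 336+1274+12·7·7=2198; k=3: 532+931+12·7·7=2051; k=4: 1640+0+12·19·7=3236 → min 1596.
Optimal parenthesization: (A_1 · (((A_2 · A_3) · A_4) · A_5)) with cost 1596.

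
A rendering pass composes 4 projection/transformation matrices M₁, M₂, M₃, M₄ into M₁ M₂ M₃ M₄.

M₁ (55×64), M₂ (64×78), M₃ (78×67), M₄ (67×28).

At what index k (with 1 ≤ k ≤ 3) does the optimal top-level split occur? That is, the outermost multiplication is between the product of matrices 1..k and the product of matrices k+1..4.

1

Adjacent pairs: M₁M₂ = 55·64·78 = 274560; M₂M₃ = 64·78·67 = 334464; M₃M₄ = 78·67·28 = 146328.
Length 3: M₁..M₃: k=1: 0+334464+55·64·67=570304; k=2: 274560+0+55·78·67=561990 → min 561990 | M₂..M₄: k=2: 0+146328+64·78·28=286104; k=3: 334464+0+64·67·28=454528 → min 286104.
Top-level splits: k=1: (M₁..M₁)·(M₂..M₄) → 0+286104+55·64·28 = 384664; k=2: (M₁..M₂)·(M₃..M₄) → 274560+146328+55·78·28 = 541008; k=3: (M₁..M₃)·(M₄..M₄) → 561990+0+55·67·28 = 665170.
Best split is after M₁, i.e. k = 1.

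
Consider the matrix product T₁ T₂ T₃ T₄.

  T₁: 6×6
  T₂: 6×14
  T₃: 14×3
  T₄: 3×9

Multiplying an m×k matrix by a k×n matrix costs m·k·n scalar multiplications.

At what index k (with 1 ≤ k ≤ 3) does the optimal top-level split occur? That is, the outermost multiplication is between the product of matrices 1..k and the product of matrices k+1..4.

3

Adjacent pairs: T₁T₂ = 6·6·14 = 504; T₂T₃ = 6·14·3 = 252; T₃T₄ = 14·3·9 = 378.
Length 3: T₁..T₃: k=1: 0+252+6·6·3=360; k=2: 504+0+6·14·3=756 → min 360 | T₂..T₄: k=2: 0+378+6·14·9=1134; k=3: 252+0+6·3·9=414 → min 414.
Top-level splits: k=1: (T₁..T₁)·(T₂..T₄) → 0+414+6·6·9 = 738; k=2: (T₁..T₂)·(T₃..T₄) → 504+378+6·14·9 = 1638; k=3: (T₁..T₃)·(T₄..T₄) → 360+0+6·3·9 = 522.
Best split is after T₃, i.e. k = 3.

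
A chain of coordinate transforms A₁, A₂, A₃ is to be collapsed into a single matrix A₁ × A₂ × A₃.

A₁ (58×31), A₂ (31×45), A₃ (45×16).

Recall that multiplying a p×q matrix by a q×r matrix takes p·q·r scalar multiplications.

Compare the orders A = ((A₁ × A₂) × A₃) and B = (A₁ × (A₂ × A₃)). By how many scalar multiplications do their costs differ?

Order A = ((A₁ × A₂) × A₃): (A₁ × A₂): 58×31 by 31×45 → 58×45, cost 58·31·45 = 80910; ((A₁ × A₂) × A₃): 58×45 by 45×16 → 58×16, cost 58·45·16 = 41760; cumulative 122670. Total 122670.
Order B = (A₁ × (A₂ × A₃)): (A₂ × A₃): 31×45 by 45×16 → 31×16, cost 31·45·16 = 22320; (A₁ × (A₂ × A₃)): 58×31 by 31×16 → 58×16, cost 58·31·16 = 28768; cumulative 51088. Total 51088.
Difference: |122670 − 51088| = 71582.

71582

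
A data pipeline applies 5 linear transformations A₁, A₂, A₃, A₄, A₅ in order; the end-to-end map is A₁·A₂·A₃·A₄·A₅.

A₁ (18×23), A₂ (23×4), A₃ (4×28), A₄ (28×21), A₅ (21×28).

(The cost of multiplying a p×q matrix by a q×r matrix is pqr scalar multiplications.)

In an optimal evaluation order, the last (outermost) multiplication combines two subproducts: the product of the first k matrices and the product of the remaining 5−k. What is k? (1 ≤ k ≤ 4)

2

Adjacent pairs: A₁A₂ = 18·23·4 = 1656; A₂A₃ = 23·4·28 = 2576; A₃A₄ = 4·28·21 = 2352; A₄A₅ = 28·21·28 = 16464.
Length 3: A₁..A₃: k=1: 0+2576+18·23·28=14168; k=2: 1656+0+18·4·28=3672 → min 3672 | A₂..A₄: k=2: 0+2352+23·4·21=4284; k=3: 2576+0+23·28·21=16100 → min 4284 | A₃..A₅: k=3: 0+16464+4·28·28=19600; k=4: 2352+0+4·21·28=4704 → min 4704.
Length 4: A₁..A₄: k=1: 0+4284+18·23·21=12978; k=2: 1656+2352+18·4·21=5520; k=3: 3672+0+18·28·21=14256 → min 5520 | A₂..A₅: k=2: 0+4704+23·4·28=7280; k=3: 2576+16464+23·28·28=37072; k=4: 4284+0+23·21·28=17808 → min 7280.
Top-level splits: k=1: (A₁..A₁)·(A₂..A₅) → 0+7280+18·23·28 = 18872; k=2: (A₁..A₂)·(A₃..A₅) → 1656+4704+18·4·28 = 8376; k=3: (A₁..A₃)·(A₄..A₅) → 3672+16464+18·28·28 = 34248; k=4: (A₁..A₄)·(A₅..A₅) → 5520+0+18·21·28 = 16104.
Best split is after A₂, i.e. k = 2.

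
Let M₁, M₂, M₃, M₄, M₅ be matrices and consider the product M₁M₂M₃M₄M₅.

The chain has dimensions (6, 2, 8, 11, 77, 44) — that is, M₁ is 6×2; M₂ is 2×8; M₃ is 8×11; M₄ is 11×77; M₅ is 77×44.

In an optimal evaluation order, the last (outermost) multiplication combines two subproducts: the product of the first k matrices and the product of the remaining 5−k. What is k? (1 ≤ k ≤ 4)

1

Adjacent pairs: M₁M₂ = 6·2·8 = 96; M₂M₃ = 2·8·11 = 176; M₃M₄ = 8·11·77 = 6776; M₄M₅ = 11·77·44 = 37268.
Length 3: M₁..M₃: k=1: 0+176+6·2·11=308; k=2: 96+0+6·8·11=624 → min 308 | M₂..M₄: k=2: 0+6776+2·8·77=8008; k=3: 176+0+2·11·77=1870 → min 1870 | M₃..M₅: k=3: 0+37268+8·11·44=41140; k=4: 6776+0+8·77·44=33880 → min 33880.
Length 4: M₁..M₄: k=1: 0+1870+6·2·77=2794; k=2: 96+6776+6·8·77=10568; k=3: 308+0+6·11·77=5390 → min 2794 | M₂..M₅: k=2: 0+33880+2·8·44=34584; k=3: 176+37268+2·11·44=38412; k=4: 1870+0+2·77·44=8646 → min 8646.
Top-level splits: k=1: (M₁..M₁)·(M₂..M₅) → 0+8646+6·2·44 = 9174; k=2: (M₁..M₂)·(M₃..M₅) → 96+33880+6·8·44 = 36088; k=3: (M₁..M₃)·(M₄..M₅) → 308+37268+6·11·44 = 40480; k=4: (M₁..M₄)·(M₅..M₅) → 2794+0+6·77·44 = 23122.
Best split is after M₁, i.e. k = 1.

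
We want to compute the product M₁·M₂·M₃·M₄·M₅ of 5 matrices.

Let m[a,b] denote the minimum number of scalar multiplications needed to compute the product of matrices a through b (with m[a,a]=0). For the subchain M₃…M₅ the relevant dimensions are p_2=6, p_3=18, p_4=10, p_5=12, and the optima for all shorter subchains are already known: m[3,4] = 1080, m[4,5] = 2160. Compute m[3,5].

1800

m[3,5] = min over k∈[3,4] of m[3,k]+m[k+1,5]+p_{2}·p_k·p_{5}.
k=3: 0 + 2160 + 6·18·12 = 3456; k=4: 1080 + 0 + 6·10·12 = 1800.
Minimum: 1800 at k=4.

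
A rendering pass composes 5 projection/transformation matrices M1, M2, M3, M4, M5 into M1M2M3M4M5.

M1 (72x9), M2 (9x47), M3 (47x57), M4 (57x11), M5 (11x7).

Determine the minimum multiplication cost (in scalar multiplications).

30639

Adjacent pairs: M1M2 = 72·9·47 = 30456; M2M3 = 9·47·57 = 24111; M3M4 = 47·57·11 = 29469; M4M5 = 57·11·7 = 4389.
Length 3: M1..M3: k=1: 0+24111+72·9·57=61047; k=2: 30456+0+72·47·57=223344 → min 61047 | M2..M4: k=2: 0+29469+9·47·11=34122; k=3: 24111+0+9·57·11=29754 → min 29754 | M3..M5: k=3: 0+4389+47·57·7=23142; k=4: 29469+0+47·11·7=33088 → min 23142.
Length 4: M1..M4: k=1: 0+29754+72·9·11=36882; k=2: 30456+29469+72·47·11=97149; k=3: 61047+0+72·57·11=106191 → min 36882 | M2..M5: k=2: 0+23142+9·47·7=26103; k=3: 24111+4389+9·57·7=32091; k=4: 29754+0+9·11·7=30447 → min 26103.
Length 5: M1..M5: k=1: 0+26103+72·9·7=30639; k=2: 30456+23142+72·47·7=77286; k=3: 61047+4389+72·57·7=94164; k=4: 36882+0+72·11·7=42426 → min 30639.
Optimal order: (M1(M2(M3(M4M5)))) with cost 30639.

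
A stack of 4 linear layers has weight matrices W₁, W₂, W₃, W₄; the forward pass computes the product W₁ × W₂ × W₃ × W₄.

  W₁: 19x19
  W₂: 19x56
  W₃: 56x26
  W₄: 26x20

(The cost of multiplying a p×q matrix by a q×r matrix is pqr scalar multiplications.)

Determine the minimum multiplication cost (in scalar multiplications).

44764

Adjacent pairs: W₁W₂ = 19·19·56 = 20216; W₂W₃ = 19·56·26 = 27664; W₃W₄ = 56·26·20 = 29120.
Length 3: W₁..W₃: k=1: 0+27664+19·19·26=37050; k=2: 20216+0+19·56·26=47880 → min 37050 | W₂..W₄: k=2: 0+29120+19·56·20=50400; k=3: 27664+0+19·26·20=37544 → min 37544.
Length 4: W₁..W₄: k=1: 0+37544+19·19·20=44764; k=2: 20216+29120+19·56·20=70616; k=3: 37050+0+19·26·20=46930 → min 44764.
Optimal order: (W₁ × ((W₂ × W₃) × W₄)) with cost 44764.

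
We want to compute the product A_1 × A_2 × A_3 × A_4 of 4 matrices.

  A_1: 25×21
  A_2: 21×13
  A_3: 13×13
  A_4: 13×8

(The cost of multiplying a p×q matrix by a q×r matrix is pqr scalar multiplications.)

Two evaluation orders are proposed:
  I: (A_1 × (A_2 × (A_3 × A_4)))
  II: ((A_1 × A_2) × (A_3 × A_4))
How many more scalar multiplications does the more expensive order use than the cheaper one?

Order I = (A_1 × (A_2 × (A_3 × A_4))): (A_3 × A_4): 13×13 by 13×8 → 13×8, cost 13·13·8 = 1352; (A_2 × (A_3 × A_4)): 21×13 by 13×8 → 21×8, cost 21·13·8 = 2184; cumulative 3536; (A_1 × (A_2 × (A_3 × A_4))): 25×21 by 21×8 → 25×8, cost 25·21·8 = 4200; cumulative 7736. Total 7736.
Order II = ((A_1 × A_2) × (A_3 × A_4)): (A_1 × A_2): 25×21 by 21×13 → 25×13, cost 25·21·13 = 6825; (A_3 × A_4): 13×13 by 13×8 → 13×8, cost 13·13·8 = 1352; ((A_1 × A_2) × (A_3 × A_4)): 25×13 by 13×8 → 25×8, cost 25·13·8 = 2600; cumulative 10777. Total 10777.
Difference: |7736 − 10777| = 3041.

3041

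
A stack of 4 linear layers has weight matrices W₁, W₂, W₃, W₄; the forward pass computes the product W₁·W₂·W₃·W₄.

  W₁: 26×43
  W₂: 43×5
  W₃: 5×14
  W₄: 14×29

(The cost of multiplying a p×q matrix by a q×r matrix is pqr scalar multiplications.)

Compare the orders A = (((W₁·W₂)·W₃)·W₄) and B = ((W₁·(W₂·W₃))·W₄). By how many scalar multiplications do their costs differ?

Order A = (((W₁·W₂)·W₃)·W₄): (W₁·W₂): 26×43 by 43×5 → 26×5, cost 26·43·5 = 5590; ((W₁·W₂)·W₃): 26×5 by 5×14 → 26×14, cost 26·5·14 = 1820; cumulative 7410; (((W₁·W₂)·W₃)·W₄): 26×14 by 14×29 → 26×29, cost 26·14·29 = 10556; cumulative 17966. Total 17966.
Order B = ((W₁·(W₂·W₃))·W₄): (W₂·W₃): 43×5 by 5×14 → 43×14, cost 43·5·14 = 3010; (W₁·(W₂·W₃)): 26×43 by 43×14 → 26×14, cost 26·43·14 = 15652; cumulative 18662; ((W₁·(W₂·W₃))·W₄): 26×14 by 14×29 → 26×29, cost 26·14·29 = 10556; cumulative 29218. Total 29218.
Difference: |17966 − 29218| = 11252.

11252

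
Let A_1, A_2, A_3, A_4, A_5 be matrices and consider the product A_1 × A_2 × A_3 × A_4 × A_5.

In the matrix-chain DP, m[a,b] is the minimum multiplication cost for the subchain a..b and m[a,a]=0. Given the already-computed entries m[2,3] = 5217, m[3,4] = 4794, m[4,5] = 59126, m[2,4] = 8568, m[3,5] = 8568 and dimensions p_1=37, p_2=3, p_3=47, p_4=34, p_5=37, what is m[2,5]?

m[2,5] = min over k∈[2,4] of m[2,k]+m[k+1,5]+p_{1}·p_k·p_{5}.
k=2: 0 + 8568 + 37·3·37 = 12675; k=3: 5217 + 59126 + 37·47·37 = 128686; k=4: 8568 + 0 + 37·34·37 = 55114.
Minimum: 12675 at k=2.

12675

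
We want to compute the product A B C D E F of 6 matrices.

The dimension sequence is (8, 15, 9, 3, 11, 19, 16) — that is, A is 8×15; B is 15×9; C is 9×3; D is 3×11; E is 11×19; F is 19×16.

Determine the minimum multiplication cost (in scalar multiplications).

Adjacent pairs: AB = 8·15·9 = 1080; BC = 15·9·3 = 405; CD = 9·3·11 = 297; DE = 3·11·19 = 627; EF = 11·19·16 = 3344.
Length 3: A..C: k=1: 0+405+8·15·3=765; k=2: 1080+0+8·9·3=1296 → min 765 | B..D: k=2: 0+297+15·9·11=1782; k=3: 405+0+15·3·11=900 → min 900 | C..E: k=3: 0+627+9·3·19=1140; k=4: 297+0+9·11·19=2178 → min 1140 | D..F: k=4: 0+3344+3·11·16=3872; k=5: 627+0+3·19·16=1539 → min 1539.
Length 4: A..D: k=1: 0+900+8·15·11=2220; k=2: 1080+297+8·9·11=2169; k=3: 765+0+8·3·11=1029 → min 1029 | B..E: k=2: 0+1140+15·9·19=3705; k=3: 405+627+15·3·19=1887; k=4: 900+0+15·11·19=4035 → min 1887 | C..F: k=3: 0+1539+9·3·16=1971; k=4: 297+3344+9·11·16=5225; k=5: 1140+0+9·19·16=3876 → min 1971.
Length 5: A..E: k=1: 0+1887+8·15·19=4167; k=2: 1080+1140+8·9·19=3588; k=3: 765+627+8·3·19=1848; k=4: 1029+0+8·11·19=2701 → min 1848 | B..F: k=2: 0+1971+15·9·16=4131; k=3: 405+1539+15·3·16=2664; k=4: 900+3344+15·11·16=6884; k=5: 1887+0+15·19·16=6447 → min 2664.
Length 6: A..F: k=1: 0+2664+8·15·16=4584; k=2: 1080+1971+8·9·16=4203; k=3: 765+1539+8·3·16=2688; k=4: 1029+3344+8·11·16=5781; k=5: 1848+0+8·19·16=4280 → min 2688.
Optimal order: ((A (B C)) ((D E) F)) with cost 2688.

2688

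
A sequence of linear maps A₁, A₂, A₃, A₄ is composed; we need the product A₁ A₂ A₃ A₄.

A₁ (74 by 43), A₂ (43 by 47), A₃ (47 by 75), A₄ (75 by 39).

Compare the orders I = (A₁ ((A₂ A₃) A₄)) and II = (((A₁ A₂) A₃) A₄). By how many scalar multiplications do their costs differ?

Order I = (A₁ ((A₂ A₃) A₄)): (A₂ A₃): 43×47 by 47×75 → 43×75, cost 43·47·75 = 151575; ((A₂ A₃) A₄): 43×75 by 75×39 → 43×39, cost 43·75·39 = 125775; cumulative 277350; (A₁ ((A₂ A₃) A₄)): 74×43 by 43×39 → 74×39, cost 74·43·39 = 124098; cumulative 401448. Total 401448.
Order II = (((A₁ A₂) A₃) A₄): (A₁ A₂): 74×43 by 43×47 → 74×47, cost 74·43·47 = 149554; ((A₁ A₂) A₃): 74×47 by 47×75 → 74×75, cost 74·47·75 = 260850; cumulative 410404; (((A₁ A₂) A₃) A₄): 74×75 by 75×39 → 74×39, cost 74·75·39 = 216450; cumulative 626854. Total 626854.
Difference: |401448 − 626854| = 225406.

225406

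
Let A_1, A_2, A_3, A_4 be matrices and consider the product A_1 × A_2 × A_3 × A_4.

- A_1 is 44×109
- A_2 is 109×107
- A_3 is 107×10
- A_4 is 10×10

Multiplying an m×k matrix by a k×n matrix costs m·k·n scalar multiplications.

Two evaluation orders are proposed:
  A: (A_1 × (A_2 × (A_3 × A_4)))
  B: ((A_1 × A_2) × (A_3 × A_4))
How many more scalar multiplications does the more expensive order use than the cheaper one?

Order A = (A_1 × (A_2 × (A_3 × A_4))): (A_3 × A_4): 107×10 by 10×10 → 107×10, cost 107·10·10 = 10700; (A_2 × (A_3 × A_4)): 109×107 by 107×10 → 109×10, cost 109·107·10 = 116630; cumulative 127330; (A_1 × (A_2 × (A_3 × A_4))): 44×109 by 109×10 → 44×10, cost 44·109·10 = 47960; cumulative 175290. Total 175290.
Order B = ((A_1 × A_2) × (A_3 × A_4)): (A_1 × A_2): 44×109 by 109×107 → 44×107, cost 44·109·107 = 513172; (A_3 × A_4): 107×10 by 10×10 → 107×10, cost 107·10·10 = 10700; ((A_1 × A_2) × (A_3 × A_4)): 44×107 by 107×10 → 44×10, cost 44·107·10 = 47080; cumulative 570952. Total 570952.
Difference: |175290 − 570952| = 395662.

395662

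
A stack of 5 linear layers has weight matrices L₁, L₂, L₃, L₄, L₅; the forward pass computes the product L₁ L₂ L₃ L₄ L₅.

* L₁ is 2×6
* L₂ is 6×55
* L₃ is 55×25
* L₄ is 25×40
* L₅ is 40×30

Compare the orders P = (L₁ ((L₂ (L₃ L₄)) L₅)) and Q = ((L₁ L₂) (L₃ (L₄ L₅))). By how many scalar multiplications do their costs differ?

Order P = (L₁ ((L₂ (L₃ L₄)) L₅)): (L₃ L₄): 55×25 by 25×40 → 55×40, cost 55·25·40 = 55000; (L₂ (L₃ L₄)): 6×55 by 55×40 → 6×40, cost 6·55·40 = 13200; cumulative 68200; ((L₂ (L₃ L₄)) L₅): 6×40 by 40×30 → 6×30, cost 6·40·30 = 7200; cumulative 75400; (L₁ ((L₂ (L₃ L₄)) L₅)): 2×6 by 6×30 → 2×30, cost 2·6·30 = 360; cumulative 75760. Total 75760.
Order Q = ((L₁ L₂) (L₃ (L₄ L₅))): (L₁ L₂): 2×6 by 6×55 → 2×55, cost 2·6·55 = 660; (L₄ L₅): 25×40 by 40×30 → 25×30, cost 25·40·30 = 30000; (L₃ (L₄ L₅)): 55×25 by 25×30 → 55×30, cost 55·25·30 = 41250; cumulative 71250; ((L₁ L₂) (L₃ (L₄ L₅))): 2×55 by 55×30 → 2×30, cost 2·55·30 = 3300; cumulative 75210. Total 75210.
Difference: |75760 − 75210| = 550.

550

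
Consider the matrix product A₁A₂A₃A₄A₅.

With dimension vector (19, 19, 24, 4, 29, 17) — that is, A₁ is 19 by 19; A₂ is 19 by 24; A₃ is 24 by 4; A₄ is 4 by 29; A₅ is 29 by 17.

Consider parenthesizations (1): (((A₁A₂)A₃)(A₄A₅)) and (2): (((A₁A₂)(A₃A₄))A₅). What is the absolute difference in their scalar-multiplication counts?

Order (1) = (((A₁A₂)A₃)(A₄A₅)): (A₁A₂): 19×19 by 19×24 → 19×24, cost 19·19·24 = 8664; ((A₁A₂)A₃): 19×24 by 24×4 → 19×4, cost 19·24·4 = 1824; cumulative 10488; (A₄A₅): 4×29 by 29×17 → 4×17, cost 4·29·17 = 1972; (((A₁A₂)A₃)(A₄A₅)): 19×4 by 4×17 → 19×17, cost 19·4·17 = 1292; cumulative 13752. Total 13752.
Order (2) = (((A₁A₂)(A₃A₄))A₅): (A₁A₂): 19×19 by 19×24 → 19×24, cost 19·19·24 = 8664; (A₃A₄): 24×4 by 4×29 → 24×29, cost 24·4·29 = 2784; ((A₁A₂)(A₃A₄)): 19×24 by 24×29 → 19×29, cost 19·24·29 = 13224; cumulative 24672; (((A₁A₂)(A₃A₄))A₅): 19×29 by 29×17 → 19×17, cost 19·29·17 = 9367; cumulative 34039. Total 34039.
Difference: |13752 − 34039| = 20287.

20287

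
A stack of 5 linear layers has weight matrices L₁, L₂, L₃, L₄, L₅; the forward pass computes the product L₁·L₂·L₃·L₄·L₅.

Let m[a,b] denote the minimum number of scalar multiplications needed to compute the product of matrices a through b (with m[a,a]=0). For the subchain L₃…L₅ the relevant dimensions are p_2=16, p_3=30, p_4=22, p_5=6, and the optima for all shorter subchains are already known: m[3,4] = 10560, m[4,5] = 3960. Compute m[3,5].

m[3,5] = min over k∈[3,4] of m[3,k]+m[k+1,5]+p_{2}·p_k·p_{5}.
k=3: 0 + 3960 + 16·30·6 = 6840; k=4: 10560 + 0 + 16·22·6 = 12672.
Minimum: 6840 at k=3.

6840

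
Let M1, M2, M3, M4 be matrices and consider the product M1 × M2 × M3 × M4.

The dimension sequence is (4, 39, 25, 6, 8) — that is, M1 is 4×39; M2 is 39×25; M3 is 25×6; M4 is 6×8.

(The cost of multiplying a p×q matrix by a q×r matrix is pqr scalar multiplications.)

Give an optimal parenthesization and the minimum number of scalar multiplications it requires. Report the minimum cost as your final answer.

Adjacent pairs: M1M2 = 4·39·25 = 3900; M2M3 = 39·25·6 = 5850; M3M4 = 25·6·8 = 1200.
Length 3: M1..M3: k=1: 0+5850+4·39·6=6786; k=2: 3900+0+4·25·6=4500 → min 4500 | M2..M4: k=2: 0+1200+39·25·8=9000; k=3: 5850+0+39·6·8=7722 → min 7722.
Length 4: M1..M4: k=1: 0+7722+4·39·8=8970; k=2: 3900+1200+4·25·8=5900; k=3: 4500+0+4·6·8=4692 → min 4692.
Optimal parenthesization: (((M1 × M2) × M3) × M4) with cost 4692.

4692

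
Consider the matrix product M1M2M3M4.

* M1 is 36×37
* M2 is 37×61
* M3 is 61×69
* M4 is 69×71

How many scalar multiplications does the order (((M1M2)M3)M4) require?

409140

(M1M2): 36×37 by 37×61 → 36×61, cost 36·37·61 = 81252
((M1M2)M3): 36×61 by 61×69 → 36×69, cost 36·61·69 = 151524; cumulative 232776
(((M1M2)M3)M4): 36×69 by 69×71 → 36×71, cost 36·69·71 = 176364; cumulative 409140
Total: 409140 scalar multiplications.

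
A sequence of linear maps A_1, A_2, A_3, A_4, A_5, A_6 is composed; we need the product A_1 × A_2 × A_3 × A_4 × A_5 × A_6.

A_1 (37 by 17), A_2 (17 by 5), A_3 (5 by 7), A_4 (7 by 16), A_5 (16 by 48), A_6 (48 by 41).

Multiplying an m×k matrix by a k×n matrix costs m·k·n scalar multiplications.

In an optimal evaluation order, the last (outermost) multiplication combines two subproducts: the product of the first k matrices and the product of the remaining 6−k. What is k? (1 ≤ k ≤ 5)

Adjacent pairs: A_1A_2 = 37·17·5 = 3145; A_2A_3 = 17·5·7 = 595; A_3A_4 = 5·7·16 = 560; A_4A_5 = 7·16·48 = 5376; A_5A_6 = 16·48·41 = 31488.
Length 3: A_1..A_3: k=1: 0+595+37·17·7=4998; k=2: 3145+0+37·5·7=4440 → min 4440 | A_2..A_4: k=2: 0+560+17·5·16=1920; k=3: 595+0+17·7·16=2499 → min 1920 | A_3..A_5: k=3: 0+5376+5·7·48=7056; k=4: 560+0+5·16·48=4400 → min 4400 | A_4..A_6: k=4: 0+31488+7·16·41=36080; k=5: 5376+0+7·48·41=19152 → min 19152.
Length 4: A_1..A_4: k=1: 0+1920+37·17·16=11984; k=2: 3145+560+37·5·16=6665; k=3: 4440+0+37·7·16=8584 → min 6665 | A_2..A_5: k=2: 0+4400+17·5·48=8480; k=3: 595+5376+17·7·48=11683; k=4: 1920+0+17·16·48=14976 → min 8480 | A_3..A_6: k=3: 0+19152+5·7·41=20587; k=4: 560+31488+5·16·41=35328; k=5: 4400+0+5·48·41=14240 → min 14240.
Length 5: A_1..A_5: k=1: 0+8480+37·17·48=38672; k=2: 3145+4400+37·5·48=16425; k=3: 4440+5376+37·7·48=22248; k=4: 6665+0+37·16·48=35081 → min 16425 | A_2..A_6: k=2: 0+14240+17·5·41=17725; k=3: 595+19152+17·7·41=24626; k=4: 1920+31488+17·16·41=44560; k=5: 8480+0+17·48·41=41936 → min 17725.
Top-level splits: k=1: (A_1..A_1)·(A_2..A_6) → 0+17725+37·17·41 = 43514; k=2: (A_1..A_2)·(A_3..A_6) → 3145+14240+37·5·41 = 24970; k=3: (A_1..A_3)·(A_4..A_6) → 4440+19152+37·7·41 = 34211; k=4: (A_1..A_4)·(A_5..A_6) → 6665+31488+37·16·41 = 62425; k=5: (A_1..A_5)·(A_6..A_6) → 16425+0+37·48·41 = 89241.
Best split is after A_2, i.e. k = 2.

2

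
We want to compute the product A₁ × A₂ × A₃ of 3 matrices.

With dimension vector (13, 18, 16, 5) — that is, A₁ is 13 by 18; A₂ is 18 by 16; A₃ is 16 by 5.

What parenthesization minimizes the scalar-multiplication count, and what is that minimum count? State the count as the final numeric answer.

2610

(A₁ × (A₂ × A₃)): cost 2610.
((A₁ × A₂) × A₃): cost 4784.
Optimal: (A₁ × (A₂ × A₃)) with cost 2610.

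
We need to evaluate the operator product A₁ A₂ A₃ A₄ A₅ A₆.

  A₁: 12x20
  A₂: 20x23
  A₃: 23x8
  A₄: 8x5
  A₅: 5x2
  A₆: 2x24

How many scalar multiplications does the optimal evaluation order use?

Adjacent pairs: A₁A₂ = 12·20·23 = 5520; A₂A₃ = 20·23·8 = 3680; A₃A₄ = 23·8·5 = 920; A₄A₅ = 8·5·2 = 80; A₅A₆ = 5·2·24 = 240.
Length 3: A₁..A₃: k=1: 0+3680+12·20·8=5600; k=2: 5520+0+12·23·8=7728 → min 5600 | A₂..A₄: k=2: 0+920+20·23·5=3220; k=3: 3680+0+20·8·5=4480 → min 3220 | A₃..A₅: k=3: 0+80+23·8·2=448; k=4: 920+0+23·5·2=1150 → min 448 | A₄..A₆: k=4: 0+240+8·5·24=1200; k=5: 80+0+8·2·24=464 → min 464.
Length 4: A₁..A₄: k=1: 0+3220+12·20·5=4420; k=2: 5520+920+12·23·5=7820; k=3: 5600+0+12·8·5=6080 → min 4420 | A₂..A₅: k=2: 0+448+20·23·2=1368; k=3: 3680+80+20·8·2=4080; k=4: 3220+0+20·5·2=3420 → min 1368 | A₃..A₆: k=3: 0+464+23·8·24=4880; k=4: 920+240+23·5·24=3920; k=5: 448+0+23·2·24=1552 → min 1552.
Length 5: A₁..A₅: k=1: 0+1368+12·20·2=1848; k=2: 5520+448+12·23·2=6520; k=3: 5600+80+12·8·2=5872; k=4: 4420+0+12·5·2=4540 → min 1848 | A₂..A₆: k=2: 0+1552+20·23·24=12592; k=3: 3680+464+20·8·24=7984; k=4: 3220+240+20·5·24=5860; k=5: 1368+0+20·2·24=2328 → min 2328.
Length 6: A₁..A₆: k=1: 0+2328+12·20·24=8088; k=2: 5520+1552+12·23·24=13696; k=3: 5600+464+12·8·24=8368; k=4: 4420+240+12·5·24=6100; k=5: 1848+0+12·2·24=2424 → min 2424.
Optimal order: ((A₁ (A₂ (A₃ (A₄ A₅)))) A₆) with cost 2424.

2424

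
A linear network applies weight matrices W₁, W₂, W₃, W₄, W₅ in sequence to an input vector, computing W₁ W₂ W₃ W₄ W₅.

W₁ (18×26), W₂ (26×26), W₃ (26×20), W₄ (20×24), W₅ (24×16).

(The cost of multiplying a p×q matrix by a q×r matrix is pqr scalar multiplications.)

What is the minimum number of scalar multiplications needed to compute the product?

34304

Adjacent pairs: W₁W₂ = 18·26·26 = 12168; W₂W₃ = 26·26·20 = 13520; W₃W₄ = 26·20·24 = 12480; W₄W₅ = 20·24·16 = 7680.
Length 3: W₁..W₃: k=1: 0+13520+18·26·20=22880; k=2: 12168+0+18·26·20=21528 → min 21528 | W₂..W₄: k=2: 0+12480+26·26·24=28704; k=3: 13520+0+26·20·24=26000 → min 26000 | W₃..W₅: k=3: 0+7680+26·20·16=16000; k=4: 12480+0+26·24·16=22464 → min 16000.
Length 4: W₁..W₄: k=1: 0+26000+18·26·24=37232; k=2: 12168+12480+18·26·24=35880; k=3: 21528+0+18·20·24=30168 → min 30168 | W₂..W₅: k=2: 0+16000+26·26·16=26816; k=3: 13520+7680+26·20·16=29520; k=4: 26000+0+26·24·16=35984 → min 26816.
Length 5: W₁..W₅: k=1: 0+26816+18·26·16=34304; k=2: 12168+16000+18·26·16=35656; k=3: 21528+7680+18·20·16=34968; k=4: 30168+0+18·24·16=37080 → min 34304.
Optimal order: (W₁ (W₂ (W₃ (W₄ W₅)))) with cost 34304.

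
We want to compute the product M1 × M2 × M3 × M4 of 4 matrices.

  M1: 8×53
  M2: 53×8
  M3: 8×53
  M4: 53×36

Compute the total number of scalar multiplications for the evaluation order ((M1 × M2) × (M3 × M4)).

20960

(M1 × M2): 8×53 by 53×8 → 8×8, cost 8·53·8 = 3392
(M3 × M4): 8×53 by 53×36 → 8×36, cost 8·53·36 = 15264
((M1 × M2) × (M3 × M4)): 8×8 by 8×36 → 8×36, cost 8·8·36 = 2304; cumulative 20960
Total: 20960 scalar multiplications.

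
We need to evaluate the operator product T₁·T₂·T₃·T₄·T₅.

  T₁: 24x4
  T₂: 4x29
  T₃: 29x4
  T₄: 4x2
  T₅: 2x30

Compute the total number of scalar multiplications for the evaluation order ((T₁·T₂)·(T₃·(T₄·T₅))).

(T₁·T₂): 24×4 by 4×29 → 24×29, cost 24·4·29 = 2784
(T₄·T₅): 4×2 by 2×30 → 4×30, cost 4·2·30 = 240
(T₃·(T₄·T₅)): 29×4 by 4×30 → 29×30, cost 29·4·30 = 3480; cumulative 3720
((T₁·T₂)·(T₃·(T₄·T₅))): 24×29 by 29×30 → 24×30, cost 24·29·30 = 20880; cumulative 27384
Total: 27384 scalar multiplications.

27384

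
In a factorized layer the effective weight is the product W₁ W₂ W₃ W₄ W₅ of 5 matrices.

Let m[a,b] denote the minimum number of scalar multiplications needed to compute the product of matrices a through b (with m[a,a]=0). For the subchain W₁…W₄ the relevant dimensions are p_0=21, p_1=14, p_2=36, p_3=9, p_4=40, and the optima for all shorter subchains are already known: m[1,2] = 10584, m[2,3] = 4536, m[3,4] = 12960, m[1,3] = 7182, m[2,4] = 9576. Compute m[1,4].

14742

m[1,4] = min over k∈[1,3] of m[1,k]+m[k+1,4]+p_{0}·p_k·p_{4}.
k=1: 0 + 9576 + 21·14·40 = 21336; k=2: 10584 + 12960 + 21·36·40 = 53784; k=3: 7182 + 0 + 21·9·40 = 14742.
Minimum: 14742 at k=3.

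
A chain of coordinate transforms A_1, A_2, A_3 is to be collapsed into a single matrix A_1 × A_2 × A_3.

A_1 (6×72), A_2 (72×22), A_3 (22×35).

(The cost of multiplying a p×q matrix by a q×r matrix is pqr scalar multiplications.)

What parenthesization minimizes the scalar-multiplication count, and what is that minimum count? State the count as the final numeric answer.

(A_1 × (A_2 × A_3)): cost 70560.
((A_1 × A_2) × A_3): cost 14124.
Optimal: ((A_1 × A_2) × A_3) with cost 14124.

14124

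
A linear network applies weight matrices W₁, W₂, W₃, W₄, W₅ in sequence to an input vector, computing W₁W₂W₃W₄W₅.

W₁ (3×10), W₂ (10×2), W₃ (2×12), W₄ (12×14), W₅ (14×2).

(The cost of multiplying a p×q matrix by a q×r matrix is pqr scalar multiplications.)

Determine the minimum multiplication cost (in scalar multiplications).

Adjacent pairs: W₁W₂ = 3·10·2 = 60; W₂W₃ = 10·2·12 = 240; W₃W₄ = 2·12·14 = 336; W₄W₅ = 12·14·2 = 336.
Length 3: W₁..W₃: k=1: 0+240+3·10·12=600; k=2: 60+0+3·2·12=132 → min 132 | W₂..W₄: k=2: 0+336+10·2·14=616; k=3: 240+0+10·12·14=1920 → min 616 | W₃..W₅: k=3: 0+336+2·12·2=384; k=4: 336+0+2·14·2=392 → min 384.
Length 4: W₁..W₄: k=1: 0+616+3·10·14=1036; k=2: 60+336+3·2·14=480; k=3: 132+0+3·12·14=636 → min 480 | W₂..W₅: k=2: 0+384+10·2·2=424; k=3: 240+336+10·12·2=816; k=4: 616+0+10·14·2=896 → min 424.
Length 5: W₁..W₅: k=1: 0+424+3·10·2=484; k=2: 60+384+3·2·2=456; k=3: 132+336+3·12·2=540; k=4: 480+0+3·14·2=564 → min 456.
Optimal order: ((W₁W₂)(W₃(W₄W₅))) with cost 456.

456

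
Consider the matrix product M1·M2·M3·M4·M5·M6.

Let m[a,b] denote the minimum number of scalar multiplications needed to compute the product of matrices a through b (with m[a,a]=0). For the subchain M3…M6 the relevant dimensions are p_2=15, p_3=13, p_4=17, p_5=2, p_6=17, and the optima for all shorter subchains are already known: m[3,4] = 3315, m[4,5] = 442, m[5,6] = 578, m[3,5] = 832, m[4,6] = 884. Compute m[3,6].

1342

m[3,6] = min over k∈[3,5] of m[3,k]+m[k+1,6]+p_{2}·p_k·p_{6}.
k=3: 0 + 884 + 15·13·17 = 4199; k=4: 3315 + 578 + 15·17·17 = 8228; k=5: 832 + 0 + 15·2·17 = 1342.
Minimum: 1342 at k=5.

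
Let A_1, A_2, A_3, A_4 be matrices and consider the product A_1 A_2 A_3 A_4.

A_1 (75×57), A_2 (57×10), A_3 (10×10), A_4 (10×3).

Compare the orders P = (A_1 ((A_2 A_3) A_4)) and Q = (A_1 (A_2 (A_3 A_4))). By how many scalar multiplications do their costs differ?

Order P = (A_1 ((A_2 A_3) A_4)): (A_2 A_3): 57×10 by 10×10 → 57×10, cost 57·10·10 = 5700; ((A_2 A_3) A_4): 57×10 by 10×3 → 57×3, cost 57·10·3 = 1710; cumulative 7410; (A_1 ((A_2 A_3) A_4)): 75×57 by 57×3 → 75×3, cost 75·57·3 = 12825; cumulative 20235. Total 20235.
Order Q = (A_1 (A_2 (A_3 A_4))): (A_3 A_4): 10×10 by 10×3 → 10×3, cost 10·10·3 = 300; (A_2 (A_3 A_4)): 57×10 by 10×3 → 57×3, cost 57·10·3 = 1710; cumulative 2010; (A_1 (A_2 (A_3 A_4))): 75×57 by 57×3 → 75×3, cost 75·57·3 = 12825; cumulative 14835. Total 14835.
Difference: |20235 − 14835| = 5400.

5400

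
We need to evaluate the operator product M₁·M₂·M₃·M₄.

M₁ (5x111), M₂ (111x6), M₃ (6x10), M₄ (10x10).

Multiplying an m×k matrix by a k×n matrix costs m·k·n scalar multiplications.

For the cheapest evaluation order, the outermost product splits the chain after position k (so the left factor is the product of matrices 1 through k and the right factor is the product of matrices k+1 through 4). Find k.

Adjacent pairs: M₁M₂ = 5·111·6 = 3330; M₂M₃ = 111·6·10 = 6660; M₃M₄ = 6·10·10 = 600.
Length 3: M₁..M₃: k=1: 0+6660+5·111·10=12210; k=2: 3330+0+5·6·10=3630 → min 3630 | M₂..M₄: k=2: 0+600+111·6·10=7260; k=3: 6660+0+111·10·10=17760 → min 7260.
Top-level splits: k=1: (M₁..M₁)·(M₂..M₄) → 0+7260+5·111·10 = 12810; k=2: (M₁..M₂)·(M₃..M₄) → 3330+600+5·6·10 = 4230; k=3: (M₁..M₃)·(M₄..M₄) → 3630+0+5·10·10 = 4130.
Best split is after M₃, i.e. k = 3.

3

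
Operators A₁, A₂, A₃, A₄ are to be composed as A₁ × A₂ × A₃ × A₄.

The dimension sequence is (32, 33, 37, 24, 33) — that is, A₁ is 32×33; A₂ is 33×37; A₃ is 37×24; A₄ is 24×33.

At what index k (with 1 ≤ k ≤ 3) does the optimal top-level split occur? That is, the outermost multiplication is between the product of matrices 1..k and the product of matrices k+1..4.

Adjacent pairs: A₁A₂ = 32·33·37 = 39072; A₂A₃ = 33·37·24 = 29304; A₃A₄ = 37·24·33 = 29304.
Length 3: A₁..A₃: k=1: 0+29304+32·33·24=54648; k=2: 39072+0+32·37·24=67488 → min 54648 | A₂..A₄: k=2: 0+29304+33·37·33=69597; k=3: 29304+0+33·24·33=55440 → min 55440.
Top-level splits: k=1: (A₁..A₁)·(A₂..A₄) → 0+55440+32·33·33 = 90288; k=2: (A₁..A₂)·(A₃..A₄) → 39072+29304+32·37·33 = 107448; k=3: (A₁..A₃)·(A₄..A₄) → 54648+0+32·24·33 = 79992.
Best split is after A₃, i.e. k = 3.

3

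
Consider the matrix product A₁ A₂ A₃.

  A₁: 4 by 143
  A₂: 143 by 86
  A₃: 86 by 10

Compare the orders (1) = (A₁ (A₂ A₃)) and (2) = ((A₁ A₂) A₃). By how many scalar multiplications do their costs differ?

76068

Order (1) = (A₁ (A₂ A₃)): (A₂ A₃): 143×86 by 86×10 → 143×10, cost 143·86·10 = 122980; (A₁ (A₂ A₃)): 4×143 by 143×10 → 4×10, cost 4·143·10 = 5720; cumulative 128700. Total 128700.
Order (2) = ((A₁ A₂) A₃): (A₁ A₂): 4×143 by 143×86 → 4×86, cost 4·143·86 = 49192; ((A₁ A₂) A₃): 4×86 by 86×10 → 4×10, cost 4·86·10 = 3440; cumulative 52632. Total 52632.
Difference: |128700 − 52632| = 76068.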